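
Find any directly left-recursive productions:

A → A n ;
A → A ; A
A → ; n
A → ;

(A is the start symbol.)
Direct left recursion occurs when N → N α for some non-terminal N (the right-hand side begins with the left-hand side itself).

A → A n ;: LEFT RECURSIVE (starts with A)
A → A ; A: LEFT RECURSIVE (starts with A)
A → ; n: starts with ';'
A → ;: starts with ';'

The grammar has direct left recursion on: A.

Answer: Yes, A is left-recursive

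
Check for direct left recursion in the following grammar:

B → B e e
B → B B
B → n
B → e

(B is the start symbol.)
Yes, B is left-recursive

Direct left recursion occurs when N → N α for some non-terminal N (the right-hand side begins with the left-hand side itself).

B → B e e: LEFT RECURSIVE (starts with B)
B → B B: LEFT RECURSIVE (starts with B)
B → n: starts with n
B → e: starts with e

The grammar has direct left recursion on: B.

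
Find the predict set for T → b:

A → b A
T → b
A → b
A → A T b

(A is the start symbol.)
{ 'b' }

PREDICT(T → b) = (FIRST(RHS) \ {ε}) ∪ (FOLLOW(T) if ε ∈ FIRST(RHS), i.e. RHS ⇒* ε)
FIRST(b) = { 'b' }
ε ∉ FIRST(b), so FOLLOW(T) is not added.
PREDICT(T → b) = { 'b' }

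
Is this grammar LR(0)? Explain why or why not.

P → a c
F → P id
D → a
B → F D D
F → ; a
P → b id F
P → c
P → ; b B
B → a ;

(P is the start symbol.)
Yes, the grammar is LR(0)

Augment with P' → P and build the canonical LR(0) collection (I0 = CLOSURE({[P' → . P]}), then GOTO on every symbol after a dot until no new states appear). It has 21 states:
  I0: { [P → . ; b B], [P → . a c], [P → . b id F], [P → . c], [P' → . P] }  — shift
  I1: { [P → ; . b B] }  — shift
  I2: { [P' → P .] }  — accept
  I3: { [P → a . c] }  — shift
  I4: { [P → b . id F] }  — shift
  I5: { [P → c .] }  — reduce
  I6: { [F → . ; a], [F → . P id], [P → . ; b B], [P → . a c], [P → . b id F], [P → . c], [P → b id . F] }  — shift
  I7: { [F → ; . a], [P → ; . b B] }  — shift
  I8: { [P → b id F .] }  — reduce
  I9: { [F → P . id] }  — shift
  I10: { [F → P id .] }  — reduce
  I11: { [F → ; a .] }  — reduce
  I12: { [B → . F D D], [B → . a ;], [F → . ; a], [F → . P id], [P → . ; b B], [P → . a c], [P → . b id F], [P → . c], [P → ; b . B] }  — shift
  I13: { [P → ; b B .] }  — reduce
  I14: { [B → F . D D], [D → . a] }  — shift
  I15: { [B → a . ;], [P → a . c] }  — shift
  I16: { [B → a ; .] }  — reduce
  I17: { [P → a c .] }  — reduce
  I18: { [B → F D . D], [D → . a] }  — shift
  I19: { [D → a .] }  — reduce
  I20: { [B → F D D .] }  — reduce

Every state is either a pure shift/goto state or contains exactly one complete item and nothing to shift — no conflicts. The grammar is LR(0).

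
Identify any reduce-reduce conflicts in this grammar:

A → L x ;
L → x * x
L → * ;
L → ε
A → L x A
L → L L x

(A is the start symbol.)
No reduce-reduce conflicts

Augment with A' → A and build the canonical LR(0) collection (I0 = CLOSURE({[A' → . A]}), then GOTO on every symbol after a dot until no new states appear). It has 14 states:
  I0: { [A → . L x ;], [A → . L x A], [A' → . A], [L → . * ;], [L → . L L x], [L → . x * x], [L → .] }  — shift, reduce
  I1: { [L → * . ;] }  — shift
  I2: { [A' → A .] }  — accept
  I3: { [A → L . x ;], [A → L . x A], [L → . * ;], [L → . L L x], [L → . x * x], [L → .], [L → L . L x] }  — shift, reduce
  I4: { [L → x . * x] }  — shift
  I5: { [L → x * . x] }  — shift
  I6: { [L → x * x .] }  — reduce
  I7: { [L → . * ;], [L → . L L x], [L → . x * x], [L → .], [L → L . L x], [L → L L . x] }  — shift, reduce
  I8: { [A → . L x ;], [A → . L x A], [A → L x . ;], [A → L x . A], [L → . * ;], [L → . L L x], [L → . x * x], [L → .], [L → x . * x] }  — shift, reduce
  I9: { [L → * . ;], [L → x * . x] }  — shift
  I10: { [A → L x ; .] }  — reduce
  I11: { [A → L x A .] }  — reduce
  I12: { [L → * ; .] }  — reduce
  I13: { [L → L L x .], [L → x . * x] }  — shift, reduce

No state contains more than one complete item.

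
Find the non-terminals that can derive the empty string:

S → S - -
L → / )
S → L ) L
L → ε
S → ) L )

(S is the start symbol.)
A non-terminal is nullable if it can derive ε (the empty string): either it has an ε-production, or it has a production whose right-hand side consists entirely of nullable non-terminals.

ε-productions: L → ε
So L is immediately nullable.
No further non-terminal can be added: every production for the remaining non-terminals contains a terminal or a non-nullable non-terminal.
Nullable = { 'L' }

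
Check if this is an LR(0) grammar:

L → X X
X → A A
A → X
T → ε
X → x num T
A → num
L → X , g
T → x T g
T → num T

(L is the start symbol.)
No. Shift-reduce conflict between [A → X .] and [A → . num]

Augment with L' → L and build the canonical LR(0) collection (I0 = CLOSURE({[L' → . L]}), then GOTO on every symbol after a dot until no new states appear). It has 18 states:
  I0: { [A → . X], [A → . num], [L → . X , g], [L → . X X], [L' → . L], [X → . A A], [X → . x num T] }  — shift
  I1: { [A → . X], [A → . num], [X → . A A], [X → . x num T], [X → A . A] }  — shift
  I2: { [L' → L .] }  — accept
  I3: { [A → . X], [A → . num], [A → X .], [L → X . , g], [L → X . X], [X → . A A], [X → . x num T] }  — shift, reduce
  I4: { [A → num .] }  — reduce
  I5: { [X → x . num T] }  — shift
  I6: { [T → . num T], [T → . x T g], [T → .], [X → x num . T] }  — shift, reduce
  I7: { [X → x num T .] }  — reduce
  I8: { [T → . num T], [T → . x T g], [T → .], [T → num . T] }  — shift, reduce
  I9: { [T → . num T], [T → . x T g], [T → .], [T → x . T g] }  — shift, reduce
  I10: { [T → x T . g] }  — shift
  I11: { [T → x T g .] }  — reduce
  I12: { [T → num T .] }  — reduce
  I13: { [L → X , . g] }  — shift
  I14: { [A → X .], [L → X X .] }  — 2 reduces
  I15: { [L → X , g .] }  — reduce
  I16: { [A → . X], [A → . num], [X → . A A], [X → . x num T], [X → A . A], [X → A A .] }  — shift, reduce
  I17: { [A → X .] }  — reduce

Conflict in state I3:
  Shift-reduce conflict between [A → X .] and [A → . num]
So the grammar is NOT LR(0).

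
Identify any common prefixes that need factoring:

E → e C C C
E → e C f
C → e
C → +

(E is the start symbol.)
Left-factoring is needed when two productions for the same non-terminal
share a common prefix on the right-hand side.

Productions for E:
  E → e C C C
  E → e C f
Productions for C:
  C → e
  C → +

Found common prefix 'e C' in productions for E

Answer: Yes, E has productions with common prefix 'e C'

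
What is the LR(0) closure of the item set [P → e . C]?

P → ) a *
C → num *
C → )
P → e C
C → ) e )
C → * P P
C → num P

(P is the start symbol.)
{ [C → . ) e )], [C → . )], [C → . * P P], [C → . num *], [C → . num P], [P → e . C] }

To compute CLOSURE, for each item [A → α.Bβ] where B is a non-terminal, add [B → .γ] for all productions B → γ; repeat for the newly added items until nothing changes.

Start with: [P → e . C]
  [P → e . C] has the dot before C: add [C → . num *], [C → . )], [C → . ) e )], [C → . * P P], [C → . num P]
No further items can be added.

CLOSURE = { [C → . ) e )], [C → . )], [C → . * P P], [C → . num *], [C → . num P], [P → e . C] }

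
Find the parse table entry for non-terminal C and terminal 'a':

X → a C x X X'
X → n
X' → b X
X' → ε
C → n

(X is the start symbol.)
Empty (error entry)

To find M[C, 'a'], we find productions for C where 'a' is in the predict set (PREDICT(N → α) = (FIRST(α) \ {ε}) ∪ (FOLLOW(N) if α ⇒* ε)).

C → n: PREDICT = { 'n' }

M[C, 'a'] is empty (no production applies)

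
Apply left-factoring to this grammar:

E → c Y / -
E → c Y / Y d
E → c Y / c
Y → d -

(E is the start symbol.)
Left-factoring transforms A → αβ₁ | αβ₂ into A → αA' and A' → β₁ | β₂
(α is the longest common prefix among the alternatives). Repeat until
no nonterminal has two alternatives with a common prefix.

Round 1: E has alternatives sharing prefix 'c Y /'. Introduce E': E → c Y / E'
  Add: E' → -
  Add: E' → Y d
  Add: E' → c

No remaining common prefixes — done.

Resulting grammar:
E → c Y / E'
E' → -
E' → Y d
E' → c
Y → d -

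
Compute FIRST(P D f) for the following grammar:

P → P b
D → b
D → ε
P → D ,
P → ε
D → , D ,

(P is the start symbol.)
FIRST sets of the non-terminals involved (from the grammar, by fixed-point iteration):
  FIRST(P) = { ',', 'b', ε }
  FIRST(D) = { ',', 'b', ε }

To compute FIRST(P D f), process the symbols left to right:
Symbol P is a non-terminal. Add FIRST(P) \ {ε} = { ',', 'b' }
P is nullable (ε ∈ FIRST(P)), continue to the next symbol.
Symbol D is a non-terminal. Add FIRST(D) \ {ε} = { ',', 'b' }
D is nullable (ε ∈ FIRST(D)), continue to the next symbol.
Symbol f is a terminal. Add 'f' and stop.
FIRST(P D f) = { ',', 'b', 'f' }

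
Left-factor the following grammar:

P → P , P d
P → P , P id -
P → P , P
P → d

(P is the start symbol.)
Left-factoring transforms A → αβ₁ | αβ₂ into A → αA' and A' → β₁ | β₂
(α is the longest common prefix among the alternatives). Repeat until
no nonterminal has two alternatives with a common prefix.

Round 1: P has alternatives sharing prefix 'P , P'. Introduce P': P → P , P P'
  Add: P' → d
  Add: P' → id -
  Add: P' → ε

No remaining common prefixes — done.

Resulting grammar:
P → P , P P'
P' → d
P' → id -
P' → ε
P → d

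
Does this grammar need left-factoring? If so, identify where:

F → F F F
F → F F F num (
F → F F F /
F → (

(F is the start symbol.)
Yes, F has productions with common prefix 'F F F'

Left-factoring is needed when two productions for the same non-terminal
share a common prefix on the right-hand side.

Productions for F:
  F → F F F
  F → F F F num (
  F → F F F /
  F → (

Found common prefix 'F F F' in productions for F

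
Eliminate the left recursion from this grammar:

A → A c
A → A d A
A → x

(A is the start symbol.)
A → x A'
A' → c A'
A' → d A A'
A' → ε

A is directly left-recursive. The standard transformation for
  A → A α₁ | ... | A α_m | β₁ | ... | β_n
is
  A  → β₁ A' | ... | β_n A'
  A' → α₁ A' | ... | α_m A' | ε

A → x becomes A → x A'
A → A c becomes A' → c A'
A → A d A becomes A' → d A A'
Add A' → ε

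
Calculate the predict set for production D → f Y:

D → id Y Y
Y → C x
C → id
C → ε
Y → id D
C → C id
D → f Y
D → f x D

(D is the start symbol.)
PREDICT(D → f Y) = (FIRST(RHS) \ {ε}) ∪ (FOLLOW(D) if ε ∈ FIRST(RHS), i.e. RHS ⇒* ε)
FIRST(f Y) = { 'f' }
ε ∉ FIRST(f Y), so FOLLOW(D) is not added.
PREDICT(D → f Y) = { 'f' }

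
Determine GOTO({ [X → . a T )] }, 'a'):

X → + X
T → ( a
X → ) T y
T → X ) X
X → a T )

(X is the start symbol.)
GOTO(I, 'a') = CLOSURE({ [A → αX.β] : [A → α.Xβ] ∈ I, X = 'a' })

Items with dot before 'a', with the dot advanced:
  [X → . a T )] → [X → a . T )]
Closure of the advanced items:
  [X → a . T )] has the dot before T: add [T → . ( a], [T → . X ) X]
  [T → . X ) X] has the dot before X: add [X → . + X], [X → . ) T y], [X → . a T )]

GOTO = { [T → . ( a], [T → . X ) X], [X → . ) T y], [X → . + X], [X → . a T )], [X → a . T )] }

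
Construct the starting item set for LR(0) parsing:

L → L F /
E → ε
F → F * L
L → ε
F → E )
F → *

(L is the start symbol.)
{ [L → . L F /], [L → .], [L' → . L] }

First, augment the grammar with L' → L
I₀ = CLOSURE({ [L' → . L] }):
  [L' → . L] has the dot before L: add [L → . L F /], [L → .]
No further items can be added.

I₀ = { [L → . L F /], [L → .], [L' → . L] }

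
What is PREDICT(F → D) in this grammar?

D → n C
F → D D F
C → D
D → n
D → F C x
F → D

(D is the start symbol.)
PREDICT(F → D) = (FIRST(RHS) \ {ε}) ∪ (FOLLOW(F) if ε ∈ FIRST(RHS), i.e. RHS ⇒* ε)
FIRST(D) = { 'n' }
FIRST(D) = { 'n' }
ε ∉ FIRST(D), so FOLLOW(F) is not added.
PREDICT(F → D) = { 'n' }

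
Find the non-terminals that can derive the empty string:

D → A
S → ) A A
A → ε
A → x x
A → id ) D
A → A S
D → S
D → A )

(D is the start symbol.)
A non-terminal is nullable if it can derive ε (the empty string): either it has an ε-production, or it has a production whose right-hand side consists entirely of nullable non-terminals.

ε-productions: A → ε
So A is immediately nullable.
D → A: every symbol on the right is nullable, so D is nullable too.
No further non-terminal can be added: every production for the remaining non-terminals contains a terminal or a non-nullable non-terminal.
Nullable = { 'A', 'D' }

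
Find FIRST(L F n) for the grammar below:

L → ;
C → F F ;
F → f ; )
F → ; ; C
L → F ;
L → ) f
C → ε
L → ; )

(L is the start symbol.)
FIRST sets of the non-terminals involved (from the grammar, by fixed-point iteration):
  FIRST(L) = { ')', ';', 'f' }

To compute FIRST(L F n), process the symbols left to right:
Symbol L is a non-terminal. Add FIRST(L) \ {ε} = { ')', ';', 'f' }
L is not nullable (ε ∉ FIRST(L)), so stop here.
FIRST(L F n) = { ')', ';', 'f' }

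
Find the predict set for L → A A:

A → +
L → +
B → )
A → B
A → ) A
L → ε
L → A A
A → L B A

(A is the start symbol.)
PREDICT(L → A A) = (FIRST(RHS) \ {ε}) ∪ (FOLLOW(L) if ε ∈ FIRST(RHS), i.e. RHS ⇒* ε)
FIRST(A) = { ')', '+' }
FIRST(A A) = { ')', '+' }
ε ∉ FIRST(A A), so FOLLOW(L) is not added.
PREDICT(L → A A) = { ')', '+' }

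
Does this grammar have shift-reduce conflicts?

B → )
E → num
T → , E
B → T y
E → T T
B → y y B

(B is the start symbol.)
No shift-reduce conflicts

Augment with B' → B and build the canonical LR(0) collection (I0 = CLOSURE({[B' → . B]}), then GOTO on every symbol after a dot until no new states appear). It has 13 states:
  I0: { [B → . )], [B → . T y], [B → . y y B], [B' → . B], [T → . , E] }  — shift
  I1: { [B → ) .] }  — reduce
  I2: { [E → . T T], [E → . num], [T → , . E], [T → . , E] }  — shift
  I3: { [B' → B .] }  — accept
  I4: { [B → T . y] }  — shift
  I5: { [B → y . y B] }  — shift
  I6: { [B → . )], [B → . T y], [B → . y y B], [B → y y . B], [T → . , E] }  — shift
  I7: { [B → y y B .] }  — reduce
  I8: { [B → T y .] }  — reduce
  I9: { [T → , E .] }  — reduce
  I10: { [E → T . T], [T → . , E] }  — shift
  I11: { [E → num .] }  — reduce
  I12: { [E → T T .] }  — reduce

No state contains both a complete item and a shift item.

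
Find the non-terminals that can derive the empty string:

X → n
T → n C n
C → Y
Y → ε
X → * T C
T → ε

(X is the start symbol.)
ε-productions: Y → ε, T → ε
So Y, T are immediately nullable.
C → Y: every symbol on the right is nullable, so C is nullable too.
No further non-terminal can be added: every production for the remaining non-terminals contains a terminal or a non-nullable non-terminal.
Nullable = { 'C', 'T', 'Y' }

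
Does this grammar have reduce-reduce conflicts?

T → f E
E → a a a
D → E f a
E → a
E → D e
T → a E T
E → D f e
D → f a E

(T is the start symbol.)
Augment with T' → T and build the canonical LR(0) collection (I0 = CLOSURE({[T' → . T]}), then GOTO on every symbol after a dot until no new states appear). It has 21 states:
  I0: { [T → . a E T], [T → . f E], [T' → . T] }  — shift
  I1: { [T' → T .] }  — accept
  I2: { [D → . E f a], [D → . f a E], [E → . D e], [E → . D f e], [E → . a a a], [E → . a], [T → a . E T] }  — shift
  I3: { [D → . E f a], [D → . f a E], [E → . D e], [E → . D f e], [E → . a a a], [E → . a], [T → f . E] }  — shift
  I4: { [E → D . e], [E → D . f e] }  — shift
  I5: { [D → E . f a], [T → f E .] }  — shift, reduce
  I6: { [E → a . a a], [E → a .] }  — shift, reduce
  I7: { [D → f . a E] }  — shift
  I8: { [D → . E f a], [D → . f a E], [D → f a . E], [E → . D e], [E → . D f e], [E → . a a a], [E → . a] }  — shift
  I9: { [D → E . f a], [D → f a E .] }  — shift, reduce
  I10: { [D → E f . a] }  — shift
  I11: { [D → E f a .] }  — reduce
  I12: { [E → a a . a] }  — shift
  I13: { [E → a a a .] }  — reduce
  I14: { [E → D e .] }  — reduce
  I15: { [E → D f . e] }  — shift
  I16: { [E → D f e .] }  — reduce
  I17: { [D → E . f a], [T → . a E T], [T → . f E], [T → a E . T] }  — shift
  I18: { [T → a E T .] }  — reduce
  I19: { [D → . E f a], [D → . f a E], [D → E f . a], [E → . D e], [E → . D f e], [E → . a a a], [E → . a], [T → f . E] }  — shift
  I20: { [D → E f a .], [E → a . a a], [E → a .] }  — shift, 2 reduces

I20 contains complete items [D → E f a .], [E → a .] — reduce-reduce conflict.

Answer: Yes — I20: [D → E f a .] vs [E → a .]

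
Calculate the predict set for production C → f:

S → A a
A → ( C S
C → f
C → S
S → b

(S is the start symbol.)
PREDICT(C → f) = (FIRST(RHS) \ {ε}) ∪ (FOLLOW(C) if ε ∈ FIRST(RHS), i.e. RHS ⇒* ε)
FIRST(f) = { 'f' }
ε ∉ FIRST(f), so FOLLOW(C) is not added.
PREDICT(C → f) = { 'f' }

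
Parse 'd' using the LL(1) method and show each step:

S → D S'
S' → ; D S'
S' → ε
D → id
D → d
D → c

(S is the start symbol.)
LL(1) parsing maintains a stack (initially the start symbol over $) and the input. At each step: if the stack top is a terminal, match it against the current input token; if it is a non-terminal N, replace it with the RHS of M[N, lookahead] (the unique production whose predict set contains the lookahead).

Stack is shown with the top on the left.

Stack   Input  Action
---------------------
S $     d $    output S → D S'
D S' $  d $    output D → d
d S' $  d $    match 'd'
S' $    $      output S' → ε
$       $      accept

The string is accepted.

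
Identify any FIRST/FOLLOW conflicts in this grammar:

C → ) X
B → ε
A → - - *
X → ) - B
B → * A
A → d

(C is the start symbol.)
Nullable non-terminals: B.

B: nullable alternative(s) B → ε; FOLLOW(B) = { $ }
  B → ε: FIRST \ {ε} = { } — this is the only nullable alternative, skip
  B → * A: FIRST \ {ε} = { '*' } — disjoint from FOLLOW(B)

A, C, X have no nullable alternative, so no FIRST/FOLLOW check is needed there.

No FIRST/FOLLOW conflicts found.

Answer: No FIRST/FOLLOW conflicts.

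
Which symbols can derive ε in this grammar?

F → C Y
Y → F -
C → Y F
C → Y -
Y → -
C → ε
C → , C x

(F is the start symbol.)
ε-productions: C → ε
So C is immediately nullable.
No further non-terminal can be added: every production for the remaining non-terminals contains a terminal or a non-nullable non-terminal.
Nullable = { 'C' }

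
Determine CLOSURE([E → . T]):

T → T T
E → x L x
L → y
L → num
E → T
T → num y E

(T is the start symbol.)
{ [E → . T], [T → . T T], [T → . num y E] }

To compute CLOSURE, for each item [A → α.Bβ] where B is a non-terminal, add [B → .γ] for all productions B → γ; repeat for the newly added items until nothing changes.

Start with: [E → . T]
  [E → . T] has the dot before T: add [T → . T T], [T → . num y E]
No further items can be added.

CLOSURE = { [E → . T], [T → . T T], [T → . num y E] }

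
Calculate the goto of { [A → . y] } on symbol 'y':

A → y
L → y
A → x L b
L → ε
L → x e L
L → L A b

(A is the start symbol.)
{ [A → y .] }

GOTO(I, 'y') = CLOSURE({ [A → αX.β] : [A → α.Xβ] ∈ I, X = 'y' })

Items with dot before 'y', with the dot advanced:
  [A → . y] → [A → y .]
Closure adds nothing (no advanced item has the dot before a non-terminal).

GOTO = { [A → y .] }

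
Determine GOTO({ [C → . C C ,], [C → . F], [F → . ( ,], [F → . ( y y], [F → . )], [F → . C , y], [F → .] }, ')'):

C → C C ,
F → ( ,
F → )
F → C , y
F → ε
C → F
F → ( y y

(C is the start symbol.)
{ [F → ) .] }

GOTO(I, ')') = CLOSURE({ [A → αX.β] : [A → α.Xβ] ∈ I, X = ')' })

Items with dot before ')', with the dot advanced:
  [F → . )] → [F → ) .]
Closure adds nothing (no advanced item has the dot before a non-terminal).

GOTO = { [F → ) .] }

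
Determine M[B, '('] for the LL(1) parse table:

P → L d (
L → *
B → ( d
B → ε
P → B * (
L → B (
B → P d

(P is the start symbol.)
B → ( d, B → ε, B → P d

To find M[B, '('], we find productions for B where '(' is in the predict set (PREDICT(N → α) = (FIRST(α) \ {ε}) ∪ (FOLLOW(N) if α ⇒* ε)).

Relevant sets:
  FIRST(P) = { '(', '*' }
  FOLLOW(B) = { '(', '*' }

B → ( d: PREDICT = { '(' }
  '(' is in predict set, so this production goes in M[B, '(']
B → ε: PREDICT = { '(', '*' }
  '(' is in predict set, so this production goes in M[B, '(']
B → P d: PREDICT = { '(', '*' }
  '(' is in predict set, so this production goes in M[B, '(']

M[B, '('] = B → ( d, B → ε, B → P d  (a multiply-defined cell — the grammar is not LL(1))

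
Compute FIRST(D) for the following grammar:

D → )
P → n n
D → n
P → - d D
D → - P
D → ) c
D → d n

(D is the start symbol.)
{ ')', '-', 'd', 'n' }

To compute FIRST(D), examine every production with D on the left-hand side, reading each right-hand side left to right until a non-nullable symbol is reached.

From D → ):
  - ')' is a terminal: add ')' and stop
From D → n:
  - n is a terminal: add 'n' and stop
From D → - P:
  - '-' is a terminal: add '-' and stop
From D → ) c:
  - ')' is a terminal: add ')' and stop
From D → d n:
  - d is a terminal: add 'd' and stop

Collecting: FIRST(D) = { ')', '-', 'd', 'n' }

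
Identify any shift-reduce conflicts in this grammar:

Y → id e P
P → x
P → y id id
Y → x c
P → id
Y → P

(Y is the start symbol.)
A shift-reduce conflict occurs when an LR(0) state has both:
  - a complete (reduce) item [A → α .] (dot at the end), and
  - a shift item [B → β . c γ] (dot before a terminal).

Augment with Y' → Y and build the canonical LR(0) collection (I0 = CLOSURE({[Y' → . Y]}), then GOTO on every symbol after a dot until no new states appear). It has 13 states:
  I0: { [P → . id], [P → . x], [P → . y id id], [Y → . P], [Y → . id e P], [Y → . x c], [Y' → . Y] }  — shift
  I1: { [Y → P .] }  — reduce
  I2: { [Y' → Y .] }  — accept
  I3: { [P → id .], [Y → id . e P] }  — shift, reduce
  I4: { [P → x .], [Y → x . c] }  — shift, reduce
  I5: { [P → y . id id] }  — shift
  I6: { [P → y id . id] }  — shift
  I7: { [P → y id id .] }  — reduce
  I8: { [Y → x c .] }  — reduce
  I9: { [P → . id], [P → . x], [P → . y id id], [Y → id e . P] }  — shift
  I10: { [Y → id e P .] }  — reduce
  I11: { [P → id .] }  — reduce
  I12: { [P → x .] }  — reduce

I3 contains reduce item [P → id .] and shift item [Y → id . e P] — shift-reduce conflict.
I4 contains reduce item [P → x .] and shift item [Y → x . c] — shift-reduce conflict.

Answer: Yes — I3: [P → id .] vs [Y → id . e P]; I4: [P → x .] vs [Y → x . c]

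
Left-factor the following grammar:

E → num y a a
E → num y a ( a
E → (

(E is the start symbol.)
Left-factoring transforms A → αβ₁ | αβ₂ into A → αA' and A' → β₁ | β₂
(α is the longest common prefix among the alternatives). Repeat until
no nonterminal has two alternatives with a common prefix.

Round 1: E has alternatives sharing prefix 'num y a'. Introduce E': E → num y a E'
  Add: E' → a
  Add: E' → ( a

No remaining common prefixes — done.

Resulting grammar:
E → num y a E'
E' → a
E' → ( a
E → (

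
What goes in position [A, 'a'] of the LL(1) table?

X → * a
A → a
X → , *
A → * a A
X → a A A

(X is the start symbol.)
A → a

To find M[A, 'a'], we find productions for A where 'a' is in the predict set (PREDICT(N → α) = (FIRST(α) \ {ε}) ∪ (FOLLOW(N) if α ⇒* ε)).

A → a: PREDICT = { 'a' }
  'a' is in predict set, so this production goes in M[A, 'a']
A → * a A: PREDICT = { '*' }

M[A, 'a'] = A → a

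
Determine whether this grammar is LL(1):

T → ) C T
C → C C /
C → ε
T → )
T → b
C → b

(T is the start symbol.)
No. Predict set conflict for T: { ')' }

A grammar is LL(1) if for each non-terminal N with multiple productions, the predict sets of those productions are pairwise disjoint, where PREDICT(N → α) = (FIRST(α) \ {ε}) ∪ (FOLLOW(N) if α ⇒* ε).

Relevant sets:
  FIRST(C) = { '/', 'b', ε }
  FOLLOW(C) = { ')', '/', 'b' }

For T:
  PREDICT(T → ')' C T) = { ')' }
  PREDICT(T → ')') = { ')' }
  PREDICT(T → b) = { 'b' }
For C:
  PREDICT(C → C C '/') = { '/', 'b' }
  PREDICT(C → ε) = { ')', '/', 'b' }
  PREDICT(C → b) = { 'b' }

Conflict found: Predict set conflict for T: { ')' }
The grammar is NOT LL(1).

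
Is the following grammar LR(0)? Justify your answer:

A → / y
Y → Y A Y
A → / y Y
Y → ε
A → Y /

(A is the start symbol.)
A grammar is LR(0) if no state in the canonical LR(0) collection has:
  - both a shift item (dot before a terminal) and a complete item (shift-reduce conflict), or
  - two or more complete items (reduce-reduce conflict; the accept item [A' → A .] counts as a complete item here).

Augment with A' → A and build the canonical LR(0) collection (I0 = CLOSURE({[A' → . A]}), then GOTO on every symbol after a dot until no new states appear). It has 9 states:
  I0: { [A → . / y Y], [A → . / y], [A → . Y /], [A' → . A], [Y → . Y A Y], [Y → .] }  — shift, reduce
  I1: { [A → / . y Y], [A → / . y] }  — shift
  I2: { [A' → A .] }  — accept
  I3: { [A → . / y Y], [A → . / y], [A → . Y /], [A → Y . /], [Y → . Y A Y], [Y → .], [Y → Y . A Y] }  — shift, reduce
  I4: { [A → / . y Y], [A → / . y], [A → Y / .] }  — shift, reduce
  I5: { [Y → . Y A Y], [Y → .], [Y → Y A . Y] }  — reduce
  I6: { [A → . / y Y], [A → . / y], [A → . Y /], [Y → . Y A Y], [Y → .], [Y → Y . A Y], [Y → Y A Y .] }  — shift, 2 reduces
  I7: { [A → / y . Y], [A → / y .], [Y → . Y A Y], [Y → .] }  — 2 reduces
  I8: { [A → . / y Y], [A → . / y], [A → . Y /], [A → / y Y .], [Y → . Y A Y], [Y → .], [Y → Y . A Y] }  — shift, 2 reduces

Conflict in state I0:
  Shift-reduce conflict between [Y → .] and [A → . / y]
So the grammar is NOT LR(0).

Answer: No. Shift-reduce conflict between [Y → .] and [A → . / y]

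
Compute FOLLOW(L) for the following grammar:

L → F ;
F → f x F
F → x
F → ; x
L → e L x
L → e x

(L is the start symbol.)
{ $, 'x' }

To compute FOLLOW(L), find every occurrence of L on a right-hand side N → α L β: add FIRST(β) \ {ε}, and if β is empty or nullable also add FOLLOW(N). Iterate to a fixed point.

L is the start symbol, so $ ∈ FOLLOW(L).
In L → e L x: L is followed by x, add FIRST(x) \ {ε} = { 'x' }

Taking the union: FOLLOW(L) = { $, 'x' }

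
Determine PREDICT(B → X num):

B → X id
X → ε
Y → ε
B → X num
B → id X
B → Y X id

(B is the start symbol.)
{ 'num' }

PREDICT(B → X num) = (FIRST(RHS) \ {ε}) ∪ (FOLLOW(B) if ε ∈ FIRST(RHS), i.e. RHS ⇒* ε)
FIRST(X) = { ε }
FIRST(X num) = { 'num' }
ε ∉ FIRST(X num), so FOLLOW(B) is not added.
PREDICT(B → X num) = { 'num' }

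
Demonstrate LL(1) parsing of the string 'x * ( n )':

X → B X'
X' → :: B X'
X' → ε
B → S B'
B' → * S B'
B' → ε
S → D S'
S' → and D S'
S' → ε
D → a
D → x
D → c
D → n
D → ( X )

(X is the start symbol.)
LL(1) parsing maintains a stack (initially the start symbol over $) and the input. At each step: if the stack top is a terminal, match it against the current input token; if it is a non-terminal N, replace it with the RHS of M[N, lookahead] (the unique production whose predict set contains the lookahead).

Stack is shown with the top on the left.

Stack                    Input        Action
--------------------------------------------
X $                      x * ( n ) $  output X → B X'
B X' $                   x * ( n ) $  output B → S B'
S B' X' $                x * ( n ) $  output S → D S'
D S' B' X' $             x * ( n ) $  output D → x
x S' B' X' $             x * ( n ) $  match 'x'
S' B' X' $               * ( n ) $    output S' → ε
B' X' $                  * ( n ) $    output B' → * S B'
* S B' X' $              * ( n ) $    match '*'
S B' X' $                ( n ) $      output S → D S'
D S' B' X' $             ( n ) $      output D → ( X )
( X ) S' B' X' $         ( n ) $      match '('
X ) S' B' X' $           n ) $        output X → B X'
B X' ) S' B' X' $        n ) $        output B → S B'
S B' X' ) S' B' X' $     n ) $        output S → D S'
D S' B' X' ) S' B' X' $  n ) $        output D → n
n S' B' X' ) S' B' X' $  n ) $        match 'n'
S' B' X' ) S' B' X' $    ) $          output S' → ε
B' X' ) S' B' X' $       ) $          output B' → ε
X' ) S' B' X' $          ) $          output X' → ε
) S' B' X' $             ) $          match ')'
S' B' X' $               $            output S' → ε
B' X' $                  $            output B' → ε
X' $                     $            output X' → ε
$                        $            accept

The string is accepted.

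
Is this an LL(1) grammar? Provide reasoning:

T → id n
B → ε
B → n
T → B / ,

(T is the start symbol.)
Yes, the grammar is LL(1).

A grammar is LL(1) if for each non-terminal N with multiple productions, the predict sets of those productions are pairwise disjoint, where PREDICT(N → α) = (FIRST(α) \ {ε}) ∪ (FOLLOW(N) if α ⇒* ε).

Relevant sets:
  FIRST(B) = { 'n', ε }
  FOLLOW(B) = { '/' }

For T:
  PREDICT(T → id n) = { 'id' }
  PREDICT(T → B '/' ',') = { '/', 'n' }
For B:
  PREDICT(B → ε) = { '/' }
  PREDICT(B → n) = { 'n' }

All predict sets are disjoint. The grammar IS LL(1).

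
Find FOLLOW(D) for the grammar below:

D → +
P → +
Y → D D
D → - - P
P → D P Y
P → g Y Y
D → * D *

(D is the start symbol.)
D is the start symbol, so $ ∈ FOLLOW(D).
In Y → D D: D is followed by D, add FIRST(D) \ {ε} = { '*', '+', '-' }
In Y → D D: D is at the end, add FOLLOW(Y)
In P → D P Y: D is followed by P Y, add FIRST(P Y) \ {ε} = { '*', '+', '-', 'g' }
In D → * D *: D is followed by '*', add FIRST('*') \ {ε} = { '*' }

The FOLLOW sets referred to above (computed the same way, to a fixed point):
  FOLLOW(Y) = { $, '*', '+', '-', 'g' }

Taking the union: FOLLOW(D) = { $, '*', '+', '-', 'g' }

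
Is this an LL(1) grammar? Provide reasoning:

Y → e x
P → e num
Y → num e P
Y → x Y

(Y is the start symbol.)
A grammar is LL(1) if for each non-terminal N with multiple productions, the predict sets of those productions are pairwise disjoint, where PREDICT(N → α) = (FIRST(α) \ {ε}) ∪ (FOLLOW(N) if α ⇒* ε).

For Y:
  PREDICT(Y → e x) = { 'e' }
  PREDICT(Y → num e P) = { 'num' }
  PREDICT(Y → x Y) = { 'x' }
P has a single production, so nothing to check there.

All predict sets are disjoint. The grammar IS LL(1).

Answer: Yes, the grammar is LL(1).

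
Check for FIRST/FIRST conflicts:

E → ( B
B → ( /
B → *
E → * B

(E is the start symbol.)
A FIRST/FIRST conflict occurs when two productions N → α and N → β for the same non-terminal have FIRST(α) ∩ FIRST(β) ≠ ∅ (with ε ∈ FIRST of a nullable right-hand side, so two nullable alternatives also conflict).

Productions for E:
  E → ( B: FIRST = { '(' }
  E → * B: FIRST = { '*' }
Productions for B:
  B → ( /: FIRST = { '(' }
  B → *: FIRST = { '*' }

All alternatives of each non-terminal have pairwise disjoint FIRST sets.

Answer: No FIRST/FIRST conflicts.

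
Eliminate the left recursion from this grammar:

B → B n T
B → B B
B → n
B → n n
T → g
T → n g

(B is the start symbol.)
B is directly left-recursive. The standard transformation for
  A → A α₁ | ... | A α_m | β₁ | ... | β_n
is
  A  → β₁ A' | ... | β_n A'
  A' → α₁ A' | ... | α_m A' | ε

B → n becomes B → n B'
B → n n becomes B → n n B'
B → B n T becomes B' → n T B'
B → B B becomes B' → B B'
Add B' → ε

Productions for other non-terminals are unchanged:
  T → g
  T → n g

Resulting grammar:
B → n B'
B → n n B'
B' → n T B'
B' → B B'
B' → ε
T → g
T → n g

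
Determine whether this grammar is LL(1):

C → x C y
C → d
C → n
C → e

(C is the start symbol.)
A grammar is LL(1) if for each non-terminal N with multiple productions, the predict sets of those productions are pairwise disjoint, where PREDICT(N → α) = (FIRST(α) \ {ε}) ∪ (FOLLOW(N) if α ⇒* ε).

For C:
  PREDICT(C → x C y) = { 'x' }
  PREDICT(C → d) = { 'd' }
  PREDICT(C → n) = { 'n' }
  PREDICT(C → e) = { 'e' }

All predict sets are disjoint. The grammar IS LL(1).

Answer: Yes, the grammar is LL(1).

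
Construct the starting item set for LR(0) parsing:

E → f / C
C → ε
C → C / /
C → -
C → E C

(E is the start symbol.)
First, augment the grammar with E' → E
I₀ = CLOSURE({ [E' → . E] }):
  [E' → . E] has the dot before E: add [E → . f / C]
No further items can be added.

I₀ = { [E → . f / C], [E' → . E] }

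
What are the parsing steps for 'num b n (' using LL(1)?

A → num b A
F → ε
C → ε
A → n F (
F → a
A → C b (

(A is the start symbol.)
LL(1) parsing maintains a stack (initially the start symbol over $) and the input. At each step: if the stack top is a terminal, match it against the current input token; if it is a non-terminal N, replace it with the RHS of M[N, lookahead] (the unique production whose predict set contains the lookahead).

Stack is shown with the top on the left.

Stack      Input        Action
------------------------------
A $        num b n ( $  output A → num b A
num b A $  num b n ( $  match 'num'
b A $      b n ( $      match 'b'
A $        n ( $        output A → n F (
n F ( $    n ( $        match 'n'
F ( $      ( $          output F → ε
( $        ( $          match '('
$          $            accept

The string is accepted.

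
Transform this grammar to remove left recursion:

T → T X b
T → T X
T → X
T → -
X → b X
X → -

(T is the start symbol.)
T is directly left-recursive. The standard transformation for
  A → A α₁ | ... | A α_m | β₁ | ... | β_n
is
  A  → β₁ A' | ... | β_n A'
  A' → α₁ A' | ... | α_m A' | ε

T → X becomes T → X T'
T → - becomes T → - T'
T → T X b becomes T' → X b T'
T → T X becomes T' → X T'
Add T' → ε

Productions for other non-terminals are unchanged:
  X → b X
  X → -

Resulting grammar:
T → X T'
T → - T'
T' → X b T'
T' → X T'
T' → ε
X → b X
X → -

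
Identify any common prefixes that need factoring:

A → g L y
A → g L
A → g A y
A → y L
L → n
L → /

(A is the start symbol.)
Yes, A has productions with common prefix 'g'

Left-factoring is needed when two productions for the same non-terminal
share a common prefix on the right-hand side.

Productions for A:
  A → g L y
  A → g L
  A → g A y
  A → y L
Productions for L:
  L → n
  L → /

Found common prefix 'g' in productions for A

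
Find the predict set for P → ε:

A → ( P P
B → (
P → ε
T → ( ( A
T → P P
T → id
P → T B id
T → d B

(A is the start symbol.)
PREDICT(P → ε) = (FIRST(RHS) \ {ε}) ∪ (FOLLOW(P) if ε ∈ FIRST(RHS), i.e. RHS ⇒* ε)
The right-hand side is ε (FIRST(ε) = { ε }), so the predict set is FOLLOW(P) = { $, '(', 'd', 'id' }
PREDICT(P → ε) = { $, '(', 'd', 'id' }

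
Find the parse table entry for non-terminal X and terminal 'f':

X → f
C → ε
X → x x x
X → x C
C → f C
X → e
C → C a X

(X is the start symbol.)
X → f

To find M[X, 'f'], we find productions for X where 'f' is in the predict set (PREDICT(N → α) = (FIRST(α) \ {ε}) ∪ (FOLLOW(N) if α ⇒* ε)).

X → f: PREDICT = { 'f' }
  'f' is in predict set, so this production goes in M[X, 'f']
X → x x x: PREDICT = { 'x' }
X → x C: PREDICT = { 'x' }
X → e: PREDICT = { 'e' }

M[X, 'f'] = X → f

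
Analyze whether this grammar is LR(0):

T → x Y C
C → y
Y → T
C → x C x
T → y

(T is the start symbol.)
A grammar is LR(0) if no state in the canonical LR(0) collection has:
  - both a shift item (dot before a terminal) and a complete item (shift-reduce conflict), or
  - two or more complete items (reduce-reduce conflict; the accept item [T' → T .] counts as a complete item here).

Augment with T' → T and build the canonical LR(0) collection (I0 = CLOSURE({[T' → . T]}), then GOTO on every symbol after a dot until no new states appear). It has 11 states:
  I0: { [T → . x Y C], [T → . y], [T' → . T] }  — shift
  I1: { [T' → T .] }  — accept
  I2: { [T → . x Y C], [T → . y], [T → x . Y C], [Y → . T] }  — shift
  I3: { [T → y .] }  — reduce
  I4: { [Y → T .] }  — reduce
  I5: { [C → . x C x], [C → . y], [T → x Y . C] }  — shift
  I6: { [T → x Y C .] }  — reduce
  I7: { [C → . x C x], [C → . y], [C → x . C x] }  — shift
  I8: { [C → y .] }  — reduce
  I9: { [C → x C . x] }  — shift
  I10: { [C → x C x .] }  — reduce

Every state is either a pure shift/goto state or contains exactly one complete item and nothing to shift — no conflicts. The grammar is LR(0).

Answer: Yes, the grammar is LR(0)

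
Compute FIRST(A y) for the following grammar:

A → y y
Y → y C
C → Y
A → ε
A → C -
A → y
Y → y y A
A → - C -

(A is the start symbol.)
FIRST sets of the non-terminals involved (from the grammar, by fixed-point iteration):
  FIRST(A) = { '-', 'y', ε }

To compute FIRST(A y), process the symbols left to right:
Symbol A is a non-terminal. Add FIRST(A) \ {ε} = { '-', 'y' }
A is nullable (ε ∈ FIRST(A)), continue to the next symbol.
Symbol y is a terminal. Add 'y' and stop.
FIRST(A y) = { '-', 'y' }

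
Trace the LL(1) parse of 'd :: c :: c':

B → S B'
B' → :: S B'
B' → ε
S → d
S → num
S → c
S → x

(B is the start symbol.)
LL(1) parsing maintains a stack (initially the start symbol over $) and the input. At each step: if the stack top is a terminal, match it against the current input token; if it is a non-terminal N, replace it with the RHS of M[N, lookahead] (the unique production whose predict set contains the lookahead).

Stack is shown with the top on the left.

Stack      Input          Action
--------------------------------
B $        d :: c :: c $  output B → S B'
S B' $     d :: c :: c $  output S → d
d B' $     d :: c :: c $  match 'd'
B' $       :: c :: c $    output B' → :: S B'
:: S B' $  :: c :: c $    match '::'
S B' $     c :: c $       output S → c
c B' $     c :: c $       match 'c'
B' $       :: c $         output B' → :: S B'
:: S B' $  :: c $         match '::'
S B' $     c $            output S → c
c B' $     c $            match 'c'
B' $       $              output B' → ε
$          $              accept

The string is accepted.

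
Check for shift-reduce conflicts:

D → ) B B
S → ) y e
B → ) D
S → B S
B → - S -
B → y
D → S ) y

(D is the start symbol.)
Yes — I12: [B → y .] vs [S → ) y . e]; I17: [D → ) B B .] vs [B → . ) D]

Augment with D' → D and build the canonical LR(0) collection (I0 = CLOSURE({[D' → . D]}), then GOTO on every symbol after a dot until no new states appear). It has 18 states:
  I0: { [B → . ) D], [B → . - S -], [B → . y], [D → . ) B B], [D → . S ) y], [D' → . D], [S → . ) y e], [S → . B S] }  — shift
  I1: { [B → ) . D], [B → . ) D], [B → . - S -], [B → . y], [D → ) . B B], [D → . ) B B], [D → . S ) y], [S → ) . y e], [S → . ) y e], [S → . B S] }  — shift
  I2: { [B → - . S -], [B → . ) D], [B → . - S -], [B → . y], [S → . ) y e], [S → . B S] }  — shift
  I3: { [B → . ) D], [B → . - S -], [B → . y], [S → . ) y e], [S → . B S], [S → B . S] }  — shift
  I4: { [D' → D .] }  — accept
  I5: { [D → S . ) y] }  — shift
  I6: { [B → y .] }  — reduce
  I7: { [D → S ) . y] }  — shift
  I8: { [D → S ) y .] }  — reduce
  I9: { [B → ) . D], [B → . ) D], [B → . - S -], [B → . y], [D → . ) B B], [D → . S ) y], [S → ) . y e], [S → . ) y e], [S → . B S] }  — shift
  I10: { [S → B S .] }  — reduce
  I11: { [B → ) D .] }  — reduce
  I12: { [B → y .], [S → ) y . e] }  — shift, reduce
  I13: { [S → ) y e .] }  — reduce
  I14: { [B → - S . -] }  — shift
  I15: { [B → - S - .] }  — reduce
  I16: { [B → . ) D], [B → . - S -], [B → . y], [D → ) B . B], [S → . ) y e], [S → . B S], [S → B . S] }  — shift
  I17: { [B → . ) D], [B → . - S -], [B → . y], [D → ) B B .], [S → . ) y e], [S → . B S], [S → B . S] }  — shift, reduce

I12 contains reduce item [B → y .] and shift item [S → ) y . e] — shift-reduce conflict.
I17 contains reduce item [D → ) B B .] and shift items [B → . ) D], [B → . - S -], [B → . y], [S → . ) y e] — shift-reduce conflict.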